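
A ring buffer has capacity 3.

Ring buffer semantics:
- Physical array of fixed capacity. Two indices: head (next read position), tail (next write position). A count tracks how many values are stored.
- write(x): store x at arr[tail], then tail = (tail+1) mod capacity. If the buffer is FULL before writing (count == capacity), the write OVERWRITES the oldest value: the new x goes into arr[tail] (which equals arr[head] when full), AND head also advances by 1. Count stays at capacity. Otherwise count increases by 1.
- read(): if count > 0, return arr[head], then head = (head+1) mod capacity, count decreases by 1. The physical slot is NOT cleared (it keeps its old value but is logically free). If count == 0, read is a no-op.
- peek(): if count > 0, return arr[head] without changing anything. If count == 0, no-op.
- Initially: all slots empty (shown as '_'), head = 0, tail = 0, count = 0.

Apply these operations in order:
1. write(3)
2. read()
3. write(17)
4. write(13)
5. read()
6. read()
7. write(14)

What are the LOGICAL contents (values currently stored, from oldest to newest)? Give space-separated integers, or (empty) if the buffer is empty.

Answer: 14

Derivation:
After op 1 (write(3)): arr=[3 _ _] head=0 tail=1 count=1
After op 2 (read()): arr=[3 _ _] head=1 tail=1 count=0
After op 3 (write(17)): arr=[3 17 _] head=1 tail=2 count=1
After op 4 (write(13)): arr=[3 17 13] head=1 tail=0 count=2
After op 5 (read()): arr=[3 17 13] head=2 tail=0 count=1
After op 6 (read()): arr=[3 17 13] head=0 tail=0 count=0
After op 7 (write(14)): arr=[14 17 13] head=0 tail=1 count=1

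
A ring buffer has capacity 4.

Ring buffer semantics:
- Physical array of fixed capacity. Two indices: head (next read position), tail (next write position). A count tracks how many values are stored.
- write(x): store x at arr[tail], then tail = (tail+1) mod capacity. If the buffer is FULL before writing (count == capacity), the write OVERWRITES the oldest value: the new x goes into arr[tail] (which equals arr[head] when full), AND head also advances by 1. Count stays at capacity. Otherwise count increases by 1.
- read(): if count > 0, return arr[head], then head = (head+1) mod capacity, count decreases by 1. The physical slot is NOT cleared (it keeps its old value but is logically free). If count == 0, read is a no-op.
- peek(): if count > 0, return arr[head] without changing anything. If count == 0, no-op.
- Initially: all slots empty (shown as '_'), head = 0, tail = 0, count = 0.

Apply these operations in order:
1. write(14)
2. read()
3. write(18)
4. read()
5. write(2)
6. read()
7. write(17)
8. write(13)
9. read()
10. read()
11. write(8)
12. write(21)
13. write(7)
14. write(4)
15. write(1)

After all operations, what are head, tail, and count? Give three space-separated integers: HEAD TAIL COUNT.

After op 1 (write(14)): arr=[14 _ _ _] head=0 tail=1 count=1
After op 2 (read()): arr=[14 _ _ _] head=1 tail=1 count=0
After op 3 (write(18)): arr=[14 18 _ _] head=1 tail=2 count=1
After op 4 (read()): arr=[14 18 _ _] head=2 tail=2 count=0
After op 5 (write(2)): arr=[14 18 2 _] head=2 tail=3 count=1
After op 6 (read()): arr=[14 18 2 _] head=3 tail=3 count=0
After op 7 (write(17)): arr=[14 18 2 17] head=3 tail=0 count=1
After op 8 (write(13)): arr=[13 18 2 17] head=3 tail=1 count=2
After op 9 (read()): arr=[13 18 2 17] head=0 tail=1 count=1
After op 10 (read()): arr=[13 18 2 17] head=1 tail=1 count=0
After op 11 (write(8)): arr=[13 8 2 17] head=1 tail=2 count=1
After op 12 (write(21)): arr=[13 8 21 17] head=1 tail=3 count=2
After op 13 (write(7)): arr=[13 8 21 7] head=1 tail=0 count=3
After op 14 (write(4)): arr=[4 8 21 7] head=1 tail=1 count=4
After op 15 (write(1)): arr=[4 1 21 7] head=2 tail=2 count=4

Answer: 2 2 4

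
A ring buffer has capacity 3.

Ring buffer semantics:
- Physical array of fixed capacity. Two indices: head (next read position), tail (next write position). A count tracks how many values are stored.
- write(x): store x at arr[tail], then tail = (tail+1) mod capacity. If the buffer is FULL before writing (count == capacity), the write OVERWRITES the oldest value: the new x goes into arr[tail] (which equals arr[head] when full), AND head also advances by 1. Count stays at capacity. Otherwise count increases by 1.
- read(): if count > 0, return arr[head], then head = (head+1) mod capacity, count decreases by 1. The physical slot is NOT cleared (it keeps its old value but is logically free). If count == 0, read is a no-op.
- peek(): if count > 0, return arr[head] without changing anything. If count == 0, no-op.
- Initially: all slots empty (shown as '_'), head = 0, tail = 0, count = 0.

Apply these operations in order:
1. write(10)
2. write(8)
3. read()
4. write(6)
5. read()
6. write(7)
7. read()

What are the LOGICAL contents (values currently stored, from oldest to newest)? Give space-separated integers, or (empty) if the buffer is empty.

Answer: 7

Derivation:
After op 1 (write(10)): arr=[10 _ _] head=0 tail=1 count=1
After op 2 (write(8)): arr=[10 8 _] head=0 tail=2 count=2
After op 3 (read()): arr=[10 8 _] head=1 tail=2 count=1
After op 4 (write(6)): arr=[10 8 6] head=1 tail=0 count=2
After op 5 (read()): arr=[10 8 6] head=2 tail=0 count=1
After op 6 (write(7)): arr=[7 8 6] head=2 tail=1 count=2
After op 7 (read()): arr=[7 8 6] head=0 tail=1 count=1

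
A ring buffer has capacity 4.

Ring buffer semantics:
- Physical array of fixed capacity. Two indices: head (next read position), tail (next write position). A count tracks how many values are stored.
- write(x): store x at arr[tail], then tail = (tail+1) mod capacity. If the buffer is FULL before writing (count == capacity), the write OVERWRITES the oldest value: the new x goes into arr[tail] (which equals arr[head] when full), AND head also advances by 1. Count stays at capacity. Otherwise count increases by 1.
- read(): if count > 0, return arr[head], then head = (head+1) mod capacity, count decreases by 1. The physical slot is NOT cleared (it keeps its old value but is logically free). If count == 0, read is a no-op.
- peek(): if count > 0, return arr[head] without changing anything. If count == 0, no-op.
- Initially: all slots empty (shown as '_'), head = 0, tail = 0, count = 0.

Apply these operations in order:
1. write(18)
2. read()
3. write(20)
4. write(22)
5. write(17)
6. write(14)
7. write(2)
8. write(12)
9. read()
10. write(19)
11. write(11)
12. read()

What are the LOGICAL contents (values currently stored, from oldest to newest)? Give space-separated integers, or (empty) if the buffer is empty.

Answer: 12 19 11

Derivation:
After op 1 (write(18)): arr=[18 _ _ _] head=0 tail=1 count=1
After op 2 (read()): arr=[18 _ _ _] head=1 tail=1 count=0
After op 3 (write(20)): arr=[18 20 _ _] head=1 tail=2 count=1
After op 4 (write(22)): arr=[18 20 22 _] head=1 tail=3 count=2
After op 5 (write(17)): arr=[18 20 22 17] head=1 tail=0 count=3
After op 6 (write(14)): arr=[14 20 22 17] head=1 tail=1 count=4
After op 7 (write(2)): arr=[14 2 22 17] head=2 tail=2 count=4
After op 8 (write(12)): arr=[14 2 12 17] head=3 tail=3 count=4
After op 9 (read()): arr=[14 2 12 17] head=0 tail=3 count=3
After op 10 (write(19)): arr=[14 2 12 19] head=0 tail=0 count=4
After op 11 (write(11)): arr=[11 2 12 19] head=1 tail=1 count=4
After op 12 (read()): arr=[11 2 12 19] head=2 tail=1 count=3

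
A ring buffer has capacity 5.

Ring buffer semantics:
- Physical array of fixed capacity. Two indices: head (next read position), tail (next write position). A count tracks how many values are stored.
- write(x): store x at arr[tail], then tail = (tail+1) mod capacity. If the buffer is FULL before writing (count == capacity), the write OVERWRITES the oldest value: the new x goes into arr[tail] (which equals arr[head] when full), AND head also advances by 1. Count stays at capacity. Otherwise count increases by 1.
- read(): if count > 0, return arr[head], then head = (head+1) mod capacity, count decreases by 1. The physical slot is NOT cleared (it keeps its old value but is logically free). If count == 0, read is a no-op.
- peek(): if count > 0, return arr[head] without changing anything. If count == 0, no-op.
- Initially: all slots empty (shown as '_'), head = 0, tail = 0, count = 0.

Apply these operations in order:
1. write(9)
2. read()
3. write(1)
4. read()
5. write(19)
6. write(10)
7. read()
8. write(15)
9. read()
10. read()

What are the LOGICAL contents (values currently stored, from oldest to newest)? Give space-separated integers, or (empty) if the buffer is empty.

Answer: (empty)

Derivation:
After op 1 (write(9)): arr=[9 _ _ _ _] head=0 tail=1 count=1
After op 2 (read()): arr=[9 _ _ _ _] head=1 tail=1 count=0
After op 3 (write(1)): arr=[9 1 _ _ _] head=1 tail=2 count=1
After op 4 (read()): arr=[9 1 _ _ _] head=2 tail=2 count=0
After op 5 (write(19)): arr=[9 1 19 _ _] head=2 tail=3 count=1
After op 6 (write(10)): arr=[9 1 19 10 _] head=2 tail=4 count=2
After op 7 (read()): arr=[9 1 19 10 _] head=3 tail=4 count=1
After op 8 (write(15)): arr=[9 1 19 10 15] head=3 tail=0 count=2
After op 9 (read()): arr=[9 1 19 10 15] head=4 tail=0 count=1
After op 10 (read()): arr=[9 1 19 10 15] head=0 tail=0 count=0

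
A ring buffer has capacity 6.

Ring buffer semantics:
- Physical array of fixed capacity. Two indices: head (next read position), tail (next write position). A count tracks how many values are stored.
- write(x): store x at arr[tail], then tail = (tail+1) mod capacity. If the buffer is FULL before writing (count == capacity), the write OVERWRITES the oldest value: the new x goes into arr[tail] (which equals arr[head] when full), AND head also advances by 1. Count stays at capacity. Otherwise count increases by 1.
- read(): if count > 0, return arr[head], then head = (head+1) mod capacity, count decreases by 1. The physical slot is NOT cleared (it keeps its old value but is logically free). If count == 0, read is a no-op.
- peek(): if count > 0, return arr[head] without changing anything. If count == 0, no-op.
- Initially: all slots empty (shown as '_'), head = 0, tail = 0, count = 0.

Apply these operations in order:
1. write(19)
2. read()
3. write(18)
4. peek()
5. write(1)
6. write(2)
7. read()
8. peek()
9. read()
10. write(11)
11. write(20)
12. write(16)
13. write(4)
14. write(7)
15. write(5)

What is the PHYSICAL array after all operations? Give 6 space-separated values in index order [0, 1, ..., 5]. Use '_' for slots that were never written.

Answer: 16 4 7 5 11 20

Derivation:
After op 1 (write(19)): arr=[19 _ _ _ _ _] head=0 tail=1 count=1
After op 2 (read()): arr=[19 _ _ _ _ _] head=1 tail=1 count=0
After op 3 (write(18)): arr=[19 18 _ _ _ _] head=1 tail=2 count=1
After op 4 (peek()): arr=[19 18 _ _ _ _] head=1 tail=2 count=1
After op 5 (write(1)): arr=[19 18 1 _ _ _] head=1 tail=3 count=2
After op 6 (write(2)): arr=[19 18 1 2 _ _] head=1 tail=4 count=3
After op 7 (read()): arr=[19 18 1 2 _ _] head=2 tail=4 count=2
After op 8 (peek()): arr=[19 18 1 2 _ _] head=2 tail=4 count=2
After op 9 (read()): arr=[19 18 1 2 _ _] head=3 tail=4 count=1
After op 10 (write(11)): arr=[19 18 1 2 11 _] head=3 tail=5 count=2
After op 11 (write(20)): arr=[19 18 1 2 11 20] head=3 tail=0 count=3
After op 12 (write(16)): arr=[16 18 1 2 11 20] head=3 tail=1 count=4
After op 13 (write(4)): arr=[16 4 1 2 11 20] head=3 tail=2 count=5
After op 14 (write(7)): arr=[16 4 7 2 11 20] head=3 tail=3 count=6
After op 15 (write(5)): arr=[16 4 7 5 11 20] head=4 tail=4 count=6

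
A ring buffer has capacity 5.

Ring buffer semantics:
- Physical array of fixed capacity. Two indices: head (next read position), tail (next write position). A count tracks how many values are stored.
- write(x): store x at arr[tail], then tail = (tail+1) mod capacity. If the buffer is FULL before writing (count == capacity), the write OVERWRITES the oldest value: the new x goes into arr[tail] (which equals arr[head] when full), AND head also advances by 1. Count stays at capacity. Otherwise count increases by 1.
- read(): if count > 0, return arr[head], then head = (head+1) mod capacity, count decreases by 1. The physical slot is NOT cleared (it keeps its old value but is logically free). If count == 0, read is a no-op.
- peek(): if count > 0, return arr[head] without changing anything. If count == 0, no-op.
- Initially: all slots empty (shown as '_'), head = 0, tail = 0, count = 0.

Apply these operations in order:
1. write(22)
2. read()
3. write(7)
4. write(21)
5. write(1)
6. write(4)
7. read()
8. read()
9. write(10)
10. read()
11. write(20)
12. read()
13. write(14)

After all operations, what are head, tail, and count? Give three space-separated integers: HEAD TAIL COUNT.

Answer: 0 3 3

Derivation:
After op 1 (write(22)): arr=[22 _ _ _ _] head=0 tail=1 count=1
After op 2 (read()): arr=[22 _ _ _ _] head=1 tail=1 count=0
After op 3 (write(7)): arr=[22 7 _ _ _] head=1 tail=2 count=1
After op 4 (write(21)): arr=[22 7 21 _ _] head=1 tail=3 count=2
After op 5 (write(1)): arr=[22 7 21 1 _] head=1 tail=4 count=3
After op 6 (write(4)): arr=[22 7 21 1 4] head=1 tail=0 count=4
After op 7 (read()): arr=[22 7 21 1 4] head=2 tail=0 count=3
After op 8 (read()): arr=[22 7 21 1 4] head=3 tail=0 count=2
After op 9 (write(10)): arr=[10 7 21 1 4] head=3 tail=1 count=3
After op 10 (read()): arr=[10 7 21 1 4] head=4 tail=1 count=2
After op 11 (write(20)): arr=[10 20 21 1 4] head=4 tail=2 count=3
After op 12 (read()): arr=[10 20 21 1 4] head=0 tail=2 count=2
After op 13 (write(14)): arr=[10 20 14 1 4] head=0 tail=3 count=3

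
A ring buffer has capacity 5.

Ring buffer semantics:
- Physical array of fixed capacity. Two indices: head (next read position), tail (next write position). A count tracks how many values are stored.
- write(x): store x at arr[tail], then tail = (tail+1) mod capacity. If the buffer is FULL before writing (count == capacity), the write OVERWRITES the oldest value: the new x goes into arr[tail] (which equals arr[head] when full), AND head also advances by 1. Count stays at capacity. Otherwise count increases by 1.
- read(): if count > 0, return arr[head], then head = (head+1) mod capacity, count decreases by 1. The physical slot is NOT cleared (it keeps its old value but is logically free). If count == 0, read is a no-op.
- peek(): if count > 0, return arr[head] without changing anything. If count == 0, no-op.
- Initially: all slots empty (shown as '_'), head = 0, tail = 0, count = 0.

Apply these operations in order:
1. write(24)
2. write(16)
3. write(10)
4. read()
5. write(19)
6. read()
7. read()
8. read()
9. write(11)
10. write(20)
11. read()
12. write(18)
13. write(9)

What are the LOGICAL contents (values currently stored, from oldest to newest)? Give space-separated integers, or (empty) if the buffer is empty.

After op 1 (write(24)): arr=[24 _ _ _ _] head=0 tail=1 count=1
After op 2 (write(16)): arr=[24 16 _ _ _] head=0 tail=2 count=2
After op 3 (write(10)): arr=[24 16 10 _ _] head=0 tail=3 count=3
After op 4 (read()): arr=[24 16 10 _ _] head=1 tail=3 count=2
After op 5 (write(19)): arr=[24 16 10 19 _] head=1 tail=4 count=3
After op 6 (read()): arr=[24 16 10 19 _] head=2 tail=4 count=2
After op 7 (read()): arr=[24 16 10 19 _] head=3 tail=4 count=1
After op 8 (read()): arr=[24 16 10 19 _] head=4 tail=4 count=0
After op 9 (write(11)): arr=[24 16 10 19 11] head=4 tail=0 count=1
After op 10 (write(20)): arr=[20 16 10 19 11] head=4 tail=1 count=2
After op 11 (read()): arr=[20 16 10 19 11] head=0 tail=1 count=1
After op 12 (write(18)): arr=[20 18 10 19 11] head=0 tail=2 count=2
After op 13 (write(9)): arr=[20 18 9 19 11] head=0 tail=3 count=3

Answer: 20 18 9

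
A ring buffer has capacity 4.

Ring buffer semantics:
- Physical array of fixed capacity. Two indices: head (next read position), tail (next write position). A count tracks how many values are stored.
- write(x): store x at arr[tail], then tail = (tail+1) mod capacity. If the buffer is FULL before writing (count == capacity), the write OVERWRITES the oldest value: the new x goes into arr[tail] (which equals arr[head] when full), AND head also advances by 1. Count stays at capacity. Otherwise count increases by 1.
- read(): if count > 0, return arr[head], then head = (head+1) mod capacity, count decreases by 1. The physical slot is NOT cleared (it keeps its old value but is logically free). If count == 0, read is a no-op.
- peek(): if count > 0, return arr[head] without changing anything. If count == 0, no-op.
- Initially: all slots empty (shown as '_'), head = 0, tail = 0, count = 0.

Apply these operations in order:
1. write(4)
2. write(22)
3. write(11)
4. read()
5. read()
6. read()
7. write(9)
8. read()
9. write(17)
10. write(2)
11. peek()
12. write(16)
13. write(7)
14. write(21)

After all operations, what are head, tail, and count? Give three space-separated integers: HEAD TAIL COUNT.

Answer: 1 1 4

Derivation:
After op 1 (write(4)): arr=[4 _ _ _] head=0 tail=1 count=1
After op 2 (write(22)): arr=[4 22 _ _] head=0 tail=2 count=2
After op 3 (write(11)): arr=[4 22 11 _] head=0 tail=3 count=3
After op 4 (read()): arr=[4 22 11 _] head=1 tail=3 count=2
After op 5 (read()): arr=[4 22 11 _] head=2 tail=3 count=1
After op 6 (read()): arr=[4 22 11 _] head=3 tail=3 count=0
After op 7 (write(9)): arr=[4 22 11 9] head=3 tail=0 count=1
After op 8 (read()): arr=[4 22 11 9] head=0 tail=0 count=0
After op 9 (write(17)): arr=[17 22 11 9] head=0 tail=1 count=1
After op 10 (write(2)): arr=[17 2 11 9] head=0 tail=2 count=2
After op 11 (peek()): arr=[17 2 11 9] head=0 tail=2 count=2
After op 12 (write(16)): arr=[17 2 16 9] head=0 tail=3 count=3
After op 13 (write(7)): arr=[17 2 16 7] head=0 tail=0 count=4
After op 14 (write(21)): arr=[21 2 16 7] head=1 tail=1 count=4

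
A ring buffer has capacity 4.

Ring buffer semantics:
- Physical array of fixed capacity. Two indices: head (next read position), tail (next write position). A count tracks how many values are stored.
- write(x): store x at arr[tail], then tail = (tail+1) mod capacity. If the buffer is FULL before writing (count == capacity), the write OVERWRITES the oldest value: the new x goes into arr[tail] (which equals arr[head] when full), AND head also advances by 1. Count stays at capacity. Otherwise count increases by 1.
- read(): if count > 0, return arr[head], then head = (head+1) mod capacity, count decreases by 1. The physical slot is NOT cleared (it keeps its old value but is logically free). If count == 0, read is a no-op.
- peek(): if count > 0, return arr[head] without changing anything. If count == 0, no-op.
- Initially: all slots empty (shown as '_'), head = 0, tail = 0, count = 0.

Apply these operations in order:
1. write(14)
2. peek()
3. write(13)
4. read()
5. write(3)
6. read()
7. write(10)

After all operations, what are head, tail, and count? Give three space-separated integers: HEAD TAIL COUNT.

Answer: 2 0 2

Derivation:
After op 1 (write(14)): arr=[14 _ _ _] head=0 tail=1 count=1
After op 2 (peek()): arr=[14 _ _ _] head=0 tail=1 count=1
After op 3 (write(13)): arr=[14 13 _ _] head=0 tail=2 count=2
After op 4 (read()): arr=[14 13 _ _] head=1 tail=2 count=1
After op 5 (write(3)): arr=[14 13 3 _] head=1 tail=3 count=2
After op 6 (read()): arr=[14 13 3 _] head=2 tail=3 count=1
After op 7 (write(10)): arr=[14 13 3 10] head=2 tail=0 count=2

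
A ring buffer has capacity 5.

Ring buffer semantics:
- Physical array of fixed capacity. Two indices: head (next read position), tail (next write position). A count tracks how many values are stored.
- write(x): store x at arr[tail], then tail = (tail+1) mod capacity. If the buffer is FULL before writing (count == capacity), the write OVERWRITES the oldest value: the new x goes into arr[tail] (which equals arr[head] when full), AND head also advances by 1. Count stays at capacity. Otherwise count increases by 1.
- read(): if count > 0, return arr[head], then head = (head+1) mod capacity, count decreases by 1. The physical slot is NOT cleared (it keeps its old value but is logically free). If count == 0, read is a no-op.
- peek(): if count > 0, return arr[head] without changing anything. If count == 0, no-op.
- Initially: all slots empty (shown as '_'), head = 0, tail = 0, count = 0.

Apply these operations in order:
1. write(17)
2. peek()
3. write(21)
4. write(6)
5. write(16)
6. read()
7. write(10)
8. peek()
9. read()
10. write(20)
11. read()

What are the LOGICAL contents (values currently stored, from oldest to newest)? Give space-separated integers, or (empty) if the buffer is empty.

Answer: 16 10 20

Derivation:
After op 1 (write(17)): arr=[17 _ _ _ _] head=0 tail=1 count=1
After op 2 (peek()): arr=[17 _ _ _ _] head=0 tail=1 count=1
After op 3 (write(21)): arr=[17 21 _ _ _] head=0 tail=2 count=2
After op 4 (write(6)): arr=[17 21 6 _ _] head=0 tail=3 count=3
After op 5 (write(16)): arr=[17 21 6 16 _] head=0 tail=4 count=4
After op 6 (read()): arr=[17 21 6 16 _] head=1 tail=4 count=3
After op 7 (write(10)): arr=[17 21 6 16 10] head=1 tail=0 count=4
After op 8 (peek()): arr=[17 21 6 16 10] head=1 tail=0 count=4
After op 9 (read()): arr=[17 21 6 16 10] head=2 tail=0 count=3
After op 10 (write(20)): arr=[20 21 6 16 10] head=2 tail=1 count=4
After op 11 (read()): arr=[20 21 6 16 10] head=3 tail=1 count=3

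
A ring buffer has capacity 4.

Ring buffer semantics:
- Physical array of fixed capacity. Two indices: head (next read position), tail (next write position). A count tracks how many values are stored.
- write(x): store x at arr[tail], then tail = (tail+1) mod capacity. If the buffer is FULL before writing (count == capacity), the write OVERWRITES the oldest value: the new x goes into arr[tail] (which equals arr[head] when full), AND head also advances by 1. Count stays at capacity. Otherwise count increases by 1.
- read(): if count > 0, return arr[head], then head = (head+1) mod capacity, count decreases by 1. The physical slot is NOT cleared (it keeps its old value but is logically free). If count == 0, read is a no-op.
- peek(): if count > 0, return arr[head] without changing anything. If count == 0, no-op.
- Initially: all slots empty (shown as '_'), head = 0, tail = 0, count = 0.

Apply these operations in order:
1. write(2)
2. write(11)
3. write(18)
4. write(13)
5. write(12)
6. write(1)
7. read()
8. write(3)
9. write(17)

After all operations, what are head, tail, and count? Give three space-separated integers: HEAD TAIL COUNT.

After op 1 (write(2)): arr=[2 _ _ _] head=0 tail=1 count=1
After op 2 (write(11)): arr=[2 11 _ _] head=0 tail=2 count=2
After op 3 (write(18)): arr=[2 11 18 _] head=0 tail=3 count=3
After op 4 (write(13)): arr=[2 11 18 13] head=0 tail=0 count=4
After op 5 (write(12)): arr=[12 11 18 13] head=1 tail=1 count=4
After op 6 (write(1)): arr=[12 1 18 13] head=2 tail=2 count=4
After op 7 (read()): arr=[12 1 18 13] head=3 tail=2 count=3
After op 8 (write(3)): arr=[12 1 3 13] head=3 tail=3 count=4
After op 9 (write(17)): arr=[12 1 3 17] head=0 tail=0 count=4

Answer: 0 0 4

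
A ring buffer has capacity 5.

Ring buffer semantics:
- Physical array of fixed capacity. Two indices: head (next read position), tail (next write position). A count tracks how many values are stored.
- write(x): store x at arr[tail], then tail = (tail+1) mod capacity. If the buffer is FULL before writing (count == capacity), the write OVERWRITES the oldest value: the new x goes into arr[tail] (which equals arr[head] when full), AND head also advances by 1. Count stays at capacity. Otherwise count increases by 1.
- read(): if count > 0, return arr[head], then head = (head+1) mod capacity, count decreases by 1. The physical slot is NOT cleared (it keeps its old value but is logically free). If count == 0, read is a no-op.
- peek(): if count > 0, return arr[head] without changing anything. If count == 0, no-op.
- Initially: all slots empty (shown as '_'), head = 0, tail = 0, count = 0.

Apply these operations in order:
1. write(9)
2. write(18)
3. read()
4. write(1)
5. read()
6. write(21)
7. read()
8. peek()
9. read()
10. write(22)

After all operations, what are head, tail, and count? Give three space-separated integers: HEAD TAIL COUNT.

Answer: 4 0 1

Derivation:
After op 1 (write(9)): arr=[9 _ _ _ _] head=0 tail=1 count=1
After op 2 (write(18)): arr=[9 18 _ _ _] head=0 tail=2 count=2
After op 3 (read()): arr=[9 18 _ _ _] head=1 tail=2 count=1
After op 4 (write(1)): arr=[9 18 1 _ _] head=1 tail=3 count=2
After op 5 (read()): arr=[9 18 1 _ _] head=2 tail=3 count=1
After op 6 (write(21)): arr=[9 18 1 21 _] head=2 tail=4 count=2
After op 7 (read()): arr=[9 18 1 21 _] head=3 tail=4 count=1
After op 8 (peek()): arr=[9 18 1 21 _] head=3 tail=4 count=1
After op 9 (read()): arr=[9 18 1 21 _] head=4 tail=4 count=0
After op 10 (write(22)): arr=[9 18 1 21 22] head=4 tail=0 count=1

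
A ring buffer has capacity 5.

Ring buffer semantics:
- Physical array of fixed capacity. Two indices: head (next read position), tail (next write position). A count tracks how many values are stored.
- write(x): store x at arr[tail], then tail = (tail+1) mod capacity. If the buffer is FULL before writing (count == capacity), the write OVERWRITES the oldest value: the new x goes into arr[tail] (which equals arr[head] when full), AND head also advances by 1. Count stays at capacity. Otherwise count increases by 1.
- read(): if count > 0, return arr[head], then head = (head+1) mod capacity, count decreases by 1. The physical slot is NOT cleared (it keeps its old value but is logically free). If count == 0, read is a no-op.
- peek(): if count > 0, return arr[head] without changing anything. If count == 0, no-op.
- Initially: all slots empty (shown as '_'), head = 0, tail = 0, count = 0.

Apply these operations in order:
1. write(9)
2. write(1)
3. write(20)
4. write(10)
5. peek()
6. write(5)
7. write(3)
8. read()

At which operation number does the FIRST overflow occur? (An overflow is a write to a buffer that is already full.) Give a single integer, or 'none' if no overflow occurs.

Answer: 7

Derivation:
After op 1 (write(9)): arr=[9 _ _ _ _] head=0 tail=1 count=1
After op 2 (write(1)): arr=[9 1 _ _ _] head=0 tail=2 count=2
After op 3 (write(20)): arr=[9 1 20 _ _] head=0 tail=3 count=3
After op 4 (write(10)): arr=[9 1 20 10 _] head=0 tail=4 count=4
After op 5 (peek()): arr=[9 1 20 10 _] head=0 tail=4 count=4
After op 6 (write(5)): arr=[9 1 20 10 5] head=0 tail=0 count=5
After op 7 (write(3)): arr=[3 1 20 10 5] head=1 tail=1 count=5
After op 8 (read()): arr=[3 1 20 10 5] head=2 tail=1 count=4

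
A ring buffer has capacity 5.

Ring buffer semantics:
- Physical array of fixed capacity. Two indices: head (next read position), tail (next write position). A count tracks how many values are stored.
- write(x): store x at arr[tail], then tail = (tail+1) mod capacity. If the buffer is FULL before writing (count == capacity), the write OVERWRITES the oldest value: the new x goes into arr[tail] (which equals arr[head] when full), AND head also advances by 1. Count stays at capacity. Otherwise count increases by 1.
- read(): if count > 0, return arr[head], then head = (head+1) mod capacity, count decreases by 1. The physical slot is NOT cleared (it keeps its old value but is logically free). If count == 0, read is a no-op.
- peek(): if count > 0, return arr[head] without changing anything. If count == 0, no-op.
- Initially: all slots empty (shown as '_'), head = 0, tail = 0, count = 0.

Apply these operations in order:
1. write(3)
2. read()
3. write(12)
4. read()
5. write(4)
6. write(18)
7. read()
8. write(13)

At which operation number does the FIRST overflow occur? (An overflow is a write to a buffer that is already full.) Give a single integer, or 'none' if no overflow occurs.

Answer: none

Derivation:
After op 1 (write(3)): arr=[3 _ _ _ _] head=0 tail=1 count=1
After op 2 (read()): arr=[3 _ _ _ _] head=1 tail=1 count=0
After op 3 (write(12)): arr=[3 12 _ _ _] head=1 tail=2 count=1
After op 4 (read()): arr=[3 12 _ _ _] head=2 tail=2 count=0
After op 5 (write(4)): arr=[3 12 4 _ _] head=2 tail=3 count=1
After op 6 (write(18)): arr=[3 12 4 18 _] head=2 tail=4 count=2
After op 7 (read()): arr=[3 12 4 18 _] head=3 tail=4 count=1
After op 8 (write(13)): arr=[3 12 4 18 13] head=3 tail=0 count=2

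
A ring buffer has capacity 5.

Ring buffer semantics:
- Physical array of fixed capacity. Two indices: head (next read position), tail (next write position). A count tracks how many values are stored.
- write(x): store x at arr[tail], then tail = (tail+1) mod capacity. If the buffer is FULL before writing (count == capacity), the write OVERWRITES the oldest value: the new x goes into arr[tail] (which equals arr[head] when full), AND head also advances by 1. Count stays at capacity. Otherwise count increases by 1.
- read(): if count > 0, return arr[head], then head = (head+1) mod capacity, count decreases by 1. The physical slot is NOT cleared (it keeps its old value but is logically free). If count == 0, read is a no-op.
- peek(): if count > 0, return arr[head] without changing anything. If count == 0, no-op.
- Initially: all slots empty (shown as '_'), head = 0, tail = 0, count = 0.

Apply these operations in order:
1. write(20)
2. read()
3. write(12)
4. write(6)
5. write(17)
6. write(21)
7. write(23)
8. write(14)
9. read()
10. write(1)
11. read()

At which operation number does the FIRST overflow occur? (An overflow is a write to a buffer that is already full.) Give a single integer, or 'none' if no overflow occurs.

After op 1 (write(20)): arr=[20 _ _ _ _] head=0 tail=1 count=1
After op 2 (read()): arr=[20 _ _ _ _] head=1 tail=1 count=0
After op 3 (write(12)): arr=[20 12 _ _ _] head=1 tail=2 count=1
After op 4 (write(6)): arr=[20 12 6 _ _] head=1 tail=3 count=2
After op 5 (write(17)): arr=[20 12 6 17 _] head=1 tail=4 count=3
After op 6 (write(21)): arr=[20 12 6 17 21] head=1 tail=0 count=4
After op 7 (write(23)): arr=[23 12 6 17 21] head=1 tail=1 count=5
After op 8 (write(14)): arr=[23 14 6 17 21] head=2 tail=2 count=5
After op 9 (read()): arr=[23 14 6 17 21] head=3 tail=2 count=4
After op 10 (write(1)): arr=[23 14 1 17 21] head=3 tail=3 count=5
After op 11 (read()): arr=[23 14 1 17 21] head=4 tail=3 count=4

Answer: 8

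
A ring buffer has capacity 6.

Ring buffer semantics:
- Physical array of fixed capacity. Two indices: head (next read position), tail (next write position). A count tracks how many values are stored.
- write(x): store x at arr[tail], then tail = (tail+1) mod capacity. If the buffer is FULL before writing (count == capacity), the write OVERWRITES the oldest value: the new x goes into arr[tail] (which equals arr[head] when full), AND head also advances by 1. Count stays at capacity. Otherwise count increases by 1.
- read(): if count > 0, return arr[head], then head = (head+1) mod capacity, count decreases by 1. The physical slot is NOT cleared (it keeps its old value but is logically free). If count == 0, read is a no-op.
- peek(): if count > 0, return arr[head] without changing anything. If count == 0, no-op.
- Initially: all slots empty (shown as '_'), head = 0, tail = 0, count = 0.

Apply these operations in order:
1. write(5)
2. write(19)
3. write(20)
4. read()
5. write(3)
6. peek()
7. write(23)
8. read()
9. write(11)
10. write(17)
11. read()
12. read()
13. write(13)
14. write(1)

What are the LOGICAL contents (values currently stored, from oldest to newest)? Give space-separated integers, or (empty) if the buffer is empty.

After op 1 (write(5)): arr=[5 _ _ _ _ _] head=0 tail=1 count=1
After op 2 (write(19)): arr=[5 19 _ _ _ _] head=0 tail=2 count=2
After op 3 (write(20)): arr=[5 19 20 _ _ _] head=0 tail=3 count=3
After op 4 (read()): arr=[5 19 20 _ _ _] head=1 tail=3 count=2
After op 5 (write(3)): arr=[5 19 20 3 _ _] head=1 tail=4 count=3
After op 6 (peek()): arr=[5 19 20 3 _ _] head=1 tail=4 count=3
After op 7 (write(23)): arr=[5 19 20 3 23 _] head=1 tail=5 count=4
After op 8 (read()): arr=[5 19 20 3 23 _] head=2 tail=5 count=3
After op 9 (write(11)): arr=[5 19 20 3 23 11] head=2 tail=0 count=4
After op 10 (write(17)): arr=[17 19 20 3 23 11] head=2 tail=1 count=5
After op 11 (read()): arr=[17 19 20 3 23 11] head=3 tail=1 count=4
After op 12 (read()): arr=[17 19 20 3 23 11] head=4 tail=1 count=3
After op 13 (write(13)): arr=[17 13 20 3 23 11] head=4 tail=2 count=4
After op 14 (write(1)): arr=[17 13 1 3 23 11] head=4 tail=3 count=5

Answer: 23 11 17 13 1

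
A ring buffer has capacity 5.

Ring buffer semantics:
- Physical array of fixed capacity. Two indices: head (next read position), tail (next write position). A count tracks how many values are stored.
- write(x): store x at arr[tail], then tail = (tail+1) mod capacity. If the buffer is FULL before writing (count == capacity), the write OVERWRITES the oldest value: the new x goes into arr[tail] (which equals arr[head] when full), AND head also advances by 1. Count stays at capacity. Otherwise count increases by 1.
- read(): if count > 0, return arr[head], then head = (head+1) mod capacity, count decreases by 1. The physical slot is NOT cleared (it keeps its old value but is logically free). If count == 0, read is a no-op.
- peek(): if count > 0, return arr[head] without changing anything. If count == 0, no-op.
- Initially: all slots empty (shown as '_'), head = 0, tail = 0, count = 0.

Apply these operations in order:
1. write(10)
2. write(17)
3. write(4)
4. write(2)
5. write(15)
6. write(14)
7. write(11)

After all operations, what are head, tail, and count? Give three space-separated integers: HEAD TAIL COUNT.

After op 1 (write(10)): arr=[10 _ _ _ _] head=0 tail=1 count=1
After op 2 (write(17)): arr=[10 17 _ _ _] head=0 tail=2 count=2
After op 3 (write(4)): arr=[10 17 4 _ _] head=0 tail=3 count=3
After op 4 (write(2)): arr=[10 17 4 2 _] head=0 tail=4 count=4
After op 5 (write(15)): arr=[10 17 4 2 15] head=0 tail=0 count=5
After op 6 (write(14)): arr=[14 17 4 2 15] head=1 tail=1 count=5
After op 7 (write(11)): arr=[14 11 4 2 15] head=2 tail=2 count=5

Answer: 2 2 5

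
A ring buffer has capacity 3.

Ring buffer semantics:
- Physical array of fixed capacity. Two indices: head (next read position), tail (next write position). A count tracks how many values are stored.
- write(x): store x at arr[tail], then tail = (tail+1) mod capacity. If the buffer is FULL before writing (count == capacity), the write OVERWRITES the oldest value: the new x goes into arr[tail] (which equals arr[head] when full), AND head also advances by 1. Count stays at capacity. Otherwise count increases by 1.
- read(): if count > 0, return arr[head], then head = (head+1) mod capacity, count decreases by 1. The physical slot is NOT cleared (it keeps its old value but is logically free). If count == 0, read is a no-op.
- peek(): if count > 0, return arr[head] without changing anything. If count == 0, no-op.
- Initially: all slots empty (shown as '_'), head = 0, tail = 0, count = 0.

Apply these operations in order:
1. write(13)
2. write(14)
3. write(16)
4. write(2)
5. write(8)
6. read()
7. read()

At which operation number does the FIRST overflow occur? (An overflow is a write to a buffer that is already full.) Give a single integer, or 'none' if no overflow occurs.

After op 1 (write(13)): arr=[13 _ _] head=0 tail=1 count=1
After op 2 (write(14)): arr=[13 14 _] head=0 tail=2 count=2
After op 3 (write(16)): arr=[13 14 16] head=0 tail=0 count=3
After op 4 (write(2)): arr=[2 14 16] head=1 tail=1 count=3
After op 5 (write(8)): arr=[2 8 16] head=2 tail=2 count=3
After op 6 (read()): arr=[2 8 16] head=0 tail=2 count=2
After op 7 (read()): arr=[2 8 16] head=1 tail=2 count=1

Answer: 4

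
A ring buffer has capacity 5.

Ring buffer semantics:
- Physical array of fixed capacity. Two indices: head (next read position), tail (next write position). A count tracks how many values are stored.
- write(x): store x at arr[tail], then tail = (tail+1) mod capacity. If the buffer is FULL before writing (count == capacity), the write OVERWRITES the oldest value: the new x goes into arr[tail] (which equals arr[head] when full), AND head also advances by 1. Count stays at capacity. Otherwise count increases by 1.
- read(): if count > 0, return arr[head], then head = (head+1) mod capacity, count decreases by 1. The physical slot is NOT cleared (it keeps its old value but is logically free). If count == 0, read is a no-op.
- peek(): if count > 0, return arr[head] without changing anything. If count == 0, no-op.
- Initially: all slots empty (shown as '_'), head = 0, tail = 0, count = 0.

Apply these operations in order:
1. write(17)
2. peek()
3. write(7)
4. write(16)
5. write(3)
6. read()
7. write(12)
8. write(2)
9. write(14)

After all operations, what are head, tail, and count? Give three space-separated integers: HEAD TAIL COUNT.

Answer: 2 2 5

Derivation:
After op 1 (write(17)): arr=[17 _ _ _ _] head=0 tail=1 count=1
After op 2 (peek()): arr=[17 _ _ _ _] head=0 tail=1 count=1
After op 3 (write(7)): arr=[17 7 _ _ _] head=0 tail=2 count=2
After op 4 (write(16)): arr=[17 7 16 _ _] head=0 tail=3 count=3
After op 5 (write(3)): arr=[17 7 16 3 _] head=0 tail=4 count=4
After op 6 (read()): arr=[17 7 16 3 _] head=1 tail=4 count=3
After op 7 (write(12)): arr=[17 7 16 3 12] head=1 tail=0 count=4
After op 8 (write(2)): arr=[2 7 16 3 12] head=1 tail=1 count=5
After op 9 (write(14)): arr=[2 14 16 3 12] head=2 tail=2 count=5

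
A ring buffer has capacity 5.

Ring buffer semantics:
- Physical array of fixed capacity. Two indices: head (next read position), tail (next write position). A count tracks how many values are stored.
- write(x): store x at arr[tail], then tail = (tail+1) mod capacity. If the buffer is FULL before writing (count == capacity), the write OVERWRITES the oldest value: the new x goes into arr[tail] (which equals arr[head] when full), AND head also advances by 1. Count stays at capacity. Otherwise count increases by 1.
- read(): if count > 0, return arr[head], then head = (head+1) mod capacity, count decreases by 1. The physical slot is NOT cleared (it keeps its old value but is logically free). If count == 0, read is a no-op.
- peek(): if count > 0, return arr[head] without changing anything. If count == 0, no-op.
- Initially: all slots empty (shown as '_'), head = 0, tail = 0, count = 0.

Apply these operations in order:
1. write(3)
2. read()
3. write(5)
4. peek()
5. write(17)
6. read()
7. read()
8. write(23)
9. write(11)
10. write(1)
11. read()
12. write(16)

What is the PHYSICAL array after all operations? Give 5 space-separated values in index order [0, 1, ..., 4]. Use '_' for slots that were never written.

After op 1 (write(3)): arr=[3 _ _ _ _] head=0 tail=1 count=1
After op 2 (read()): arr=[3 _ _ _ _] head=1 tail=1 count=0
After op 3 (write(5)): arr=[3 5 _ _ _] head=1 tail=2 count=1
After op 4 (peek()): arr=[3 5 _ _ _] head=1 tail=2 count=1
After op 5 (write(17)): arr=[3 5 17 _ _] head=1 tail=3 count=2
After op 6 (read()): arr=[3 5 17 _ _] head=2 tail=3 count=1
After op 7 (read()): arr=[3 5 17 _ _] head=3 tail=3 count=0
After op 8 (write(23)): arr=[3 5 17 23 _] head=3 tail=4 count=1
After op 9 (write(11)): arr=[3 5 17 23 11] head=3 tail=0 count=2
After op 10 (write(1)): arr=[1 5 17 23 11] head=3 tail=1 count=3
After op 11 (read()): arr=[1 5 17 23 11] head=4 tail=1 count=2
After op 12 (write(16)): arr=[1 16 17 23 11] head=4 tail=2 count=3

Answer: 1 16 17 23 11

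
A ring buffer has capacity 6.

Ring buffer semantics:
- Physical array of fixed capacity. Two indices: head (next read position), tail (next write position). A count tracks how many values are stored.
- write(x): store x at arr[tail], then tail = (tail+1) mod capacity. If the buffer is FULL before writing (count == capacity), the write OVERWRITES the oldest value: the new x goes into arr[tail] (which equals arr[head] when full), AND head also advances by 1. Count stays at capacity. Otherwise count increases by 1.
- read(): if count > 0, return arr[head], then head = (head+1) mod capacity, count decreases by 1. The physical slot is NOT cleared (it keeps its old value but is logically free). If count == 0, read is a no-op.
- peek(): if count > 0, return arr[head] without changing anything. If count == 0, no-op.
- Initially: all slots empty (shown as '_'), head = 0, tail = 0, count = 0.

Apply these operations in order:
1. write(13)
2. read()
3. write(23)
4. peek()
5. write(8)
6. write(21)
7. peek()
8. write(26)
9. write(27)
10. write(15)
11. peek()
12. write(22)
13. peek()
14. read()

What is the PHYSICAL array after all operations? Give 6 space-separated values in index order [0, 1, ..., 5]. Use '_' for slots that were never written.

After op 1 (write(13)): arr=[13 _ _ _ _ _] head=0 tail=1 count=1
After op 2 (read()): arr=[13 _ _ _ _ _] head=1 tail=1 count=0
After op 3 (write(23)): arr=[13 23 _ _ _ _] head=1 tail=2 count=1
After op 4 (peek()): arr=[13 23 _ _ _ _] head=1 tail=2 count=1
After op 5 (write(8)): arr=[13 23 8 _ _ _] head=1 tail=3 count=2
After op 6 (write(21)): arr=[13 23 8 21 _ _] head=1 tail=4 count=3
After op 7 (peek()): arr=[13 23 8 21 _ _] head=1 tail=4 count=3
After op 8 (write(26)): arr=[13 23 8 21 26 _] head=1 tail=5 count=4
After op 9 (write(27)): arr=[13 23 8 21 26 27] head=1 tail=0 count=5
After op 10 (write(15)): arr=[15 23 8 21 26 27] head=1 tail=1 count=6
After op 11 (peek()): arr=[15 23 8 21 26 27] head=1 tail=1 count=6
After op 12 (write(22)): arr=[15 22 8 21 26 27] head=2 tail=2 count=6
After op 13 (peek()): arr=[15 22 8 21 26 27] head=2 tail=2 count=6
After op 14 (read()): arr=[15 22 8 21 26 27] head=3 tail=2 count=5

Answer: 15 22 8 21 26 27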